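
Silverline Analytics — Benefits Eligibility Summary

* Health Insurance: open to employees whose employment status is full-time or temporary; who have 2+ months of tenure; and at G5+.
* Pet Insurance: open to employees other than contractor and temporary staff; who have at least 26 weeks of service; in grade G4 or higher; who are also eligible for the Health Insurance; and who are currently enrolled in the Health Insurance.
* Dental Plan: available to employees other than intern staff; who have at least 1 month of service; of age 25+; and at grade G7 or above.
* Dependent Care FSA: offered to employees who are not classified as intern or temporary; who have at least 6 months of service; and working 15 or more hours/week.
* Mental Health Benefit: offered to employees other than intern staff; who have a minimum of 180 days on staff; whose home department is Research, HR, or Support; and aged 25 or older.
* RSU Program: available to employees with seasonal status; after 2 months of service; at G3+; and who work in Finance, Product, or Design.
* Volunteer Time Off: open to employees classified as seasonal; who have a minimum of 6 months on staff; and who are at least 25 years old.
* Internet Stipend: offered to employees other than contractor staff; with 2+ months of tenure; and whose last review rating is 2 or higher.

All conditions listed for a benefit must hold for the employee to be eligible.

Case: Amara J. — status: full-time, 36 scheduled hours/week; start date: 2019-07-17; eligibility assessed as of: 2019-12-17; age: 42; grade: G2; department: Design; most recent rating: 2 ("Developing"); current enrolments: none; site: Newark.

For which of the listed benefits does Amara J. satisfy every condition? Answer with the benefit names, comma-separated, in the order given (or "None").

Service from 2019-07-17 to 2019-12-17: 153 days.
Health Insurance — status full-time ✓; service 153 days ≥ 2 months (≈60 days) ✓; grade G2 < G5 ✗ → not eligible.
Pet Insurance — status full-time ✓ (not excluded); service 153 days < 26 weeks (≈182 days) ✗ → not eligible.
Dental Plan — status full-time ✓ (not excluded); service 153 days ≥ 1 month (≈30 days) ✓; age 42 ≥ 25 ✓; grade G2 < G7 ✗ → not eligible.
Dependent Care FSA — status full-time ✓ (not excluded); service 153 days < 6 months (≈180 days) ✗ → not eligible.
Mental Health Benefit — status full-time ✓ (not excluded); service 153 days < 180 days ✗ → not eligible.
RSU Program — status full-time ✗ (requires seasonal) → not eligible.
Volunteer Time Off — status full-time ✗ (requires seasonal) → not eligible.
Internet Stipend — status full-time ✓ (not excluded); service 153 days ≥ 2 months (≈60 days) ✓; rating 2 ≥ 2 ✓ → eligible.

Internet Stipend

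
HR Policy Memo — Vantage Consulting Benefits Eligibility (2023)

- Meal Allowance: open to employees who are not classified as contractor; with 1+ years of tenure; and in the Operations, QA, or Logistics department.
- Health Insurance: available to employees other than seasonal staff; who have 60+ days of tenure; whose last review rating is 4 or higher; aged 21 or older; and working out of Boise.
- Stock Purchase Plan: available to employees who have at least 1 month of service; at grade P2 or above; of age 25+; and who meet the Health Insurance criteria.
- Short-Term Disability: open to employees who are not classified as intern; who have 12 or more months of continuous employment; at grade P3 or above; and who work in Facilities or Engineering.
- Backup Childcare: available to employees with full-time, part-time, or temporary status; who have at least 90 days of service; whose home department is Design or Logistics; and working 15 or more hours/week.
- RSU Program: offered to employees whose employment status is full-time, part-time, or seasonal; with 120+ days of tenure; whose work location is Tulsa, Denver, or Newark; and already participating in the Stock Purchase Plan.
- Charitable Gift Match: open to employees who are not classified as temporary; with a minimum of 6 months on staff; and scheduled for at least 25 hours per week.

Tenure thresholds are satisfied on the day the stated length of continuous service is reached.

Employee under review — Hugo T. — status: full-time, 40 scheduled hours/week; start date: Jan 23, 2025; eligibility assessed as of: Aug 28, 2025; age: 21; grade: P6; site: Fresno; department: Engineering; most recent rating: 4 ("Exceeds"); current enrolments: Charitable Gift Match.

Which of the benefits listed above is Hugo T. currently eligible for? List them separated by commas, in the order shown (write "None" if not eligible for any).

Charitable Gift Match

Service from Jan 23, 2025 to Aug 28, 2025: 217 days.
Meal Allowance — status full-time ✓ (not excluded); service 217 days < 1 year (≈365 days) ✗ → not eligible.
Health Insurance — status full-time ✓ (not excluded); service 217 days ≥ 60 days ✓; rating 4 ≥ 4 ✓; age 21 ≥ 21 ✓; site Fresno ✗ (not Boise) → not eligible.
Stock Purchase Plan — service 217 days ≥ 1 month (≈30 days) ✓; grade P6 ≥ P2 ✓; age 21 < 25 ✗ → not eligible.
Short-Term Disability — status full-time ✓ (not excluded); service 217 days < 12 months (≈360 days) ✗ → not eligible.
Backup Childcare — status full-time ✓; service 217 days ≥ 90 days ✓; dept Engineering ✗ → not eligible.
RSU Program — status full-time ✓; service 217 days ≥ 120 days ✓; site Fresno ✗ (not Tulsa, Denver, or Newark) → not eligible.
Charitable Gift Match — status full-time ✓ (not excluded); service 217 days ≥ 6 months (≈180 days) ✓; 40 hrs/wk ≥ 25 ✓ → eligible.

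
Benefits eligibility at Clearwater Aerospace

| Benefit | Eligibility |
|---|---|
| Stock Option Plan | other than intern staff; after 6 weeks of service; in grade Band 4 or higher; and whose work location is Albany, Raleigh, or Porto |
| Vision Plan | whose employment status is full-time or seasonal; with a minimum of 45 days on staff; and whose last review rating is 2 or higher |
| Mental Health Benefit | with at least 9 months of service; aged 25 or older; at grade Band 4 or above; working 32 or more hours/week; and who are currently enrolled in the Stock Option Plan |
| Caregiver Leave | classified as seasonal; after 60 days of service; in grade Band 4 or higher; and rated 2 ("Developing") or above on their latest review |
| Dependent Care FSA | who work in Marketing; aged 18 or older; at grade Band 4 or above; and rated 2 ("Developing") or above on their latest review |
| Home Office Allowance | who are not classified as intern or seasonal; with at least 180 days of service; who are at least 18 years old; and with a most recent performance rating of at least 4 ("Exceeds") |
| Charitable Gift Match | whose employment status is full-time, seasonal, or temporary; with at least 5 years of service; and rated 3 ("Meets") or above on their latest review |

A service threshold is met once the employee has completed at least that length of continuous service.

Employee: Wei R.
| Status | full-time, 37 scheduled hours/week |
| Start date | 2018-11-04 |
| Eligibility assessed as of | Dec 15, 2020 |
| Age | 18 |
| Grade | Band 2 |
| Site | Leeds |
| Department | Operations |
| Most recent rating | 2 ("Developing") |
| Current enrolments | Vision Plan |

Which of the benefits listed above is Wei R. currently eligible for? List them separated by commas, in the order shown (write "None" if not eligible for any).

Vision Plan

Service from 2018-11-04 to Dec 15, 2020: 772 days.
Stock Option Plan — status full-time ✓ (not excluded); service 772 days ≥ 6 weeks (≈42 days) ✓; grade Band 2 < Band 4 ✗ → not eligible.
Vision Plan — status full-time ✓; service 772 days ≥ 45 days ✓; rating 2 ≥ 2 ✓ → eligible.
Mental Health Benefit — service 772 days ≥ 9 months (≈270 days) ✓; age 18 < 25 ✗ → not eligible.
Caregiver Leave — status full-time ✗ (requires seasonal) → not eligible.
Dependent Care FSA — dept Operations ✗ → not eligible.
Home Office Allowance — status full-time ✓ (not excluded); service 772 days ≥ 180 days ✓; age 18 ≥ 18 ✓; rating 2 < 4 ✗ → not eligible.
Charitable Gift Match — status full-time ✓; service 772 days < 5 years (≈1825 days) ✗ → not eligible.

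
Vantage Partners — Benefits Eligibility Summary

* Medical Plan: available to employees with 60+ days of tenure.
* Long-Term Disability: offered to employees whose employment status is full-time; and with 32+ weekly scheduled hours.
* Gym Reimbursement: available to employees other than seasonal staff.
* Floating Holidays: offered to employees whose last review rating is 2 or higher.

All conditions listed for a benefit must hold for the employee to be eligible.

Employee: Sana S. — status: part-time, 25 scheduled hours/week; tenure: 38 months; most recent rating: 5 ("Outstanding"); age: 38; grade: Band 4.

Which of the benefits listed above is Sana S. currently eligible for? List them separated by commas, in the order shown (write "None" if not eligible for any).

Medical Plan, Gym Reimbursement, Floating Holidays

Medical Plan — service 38 months ≥ 60 days ✓ → eligible.
Long-Term Disability — status part-time ✗ (requires full-time) → not eligible.
Gym Reimbursement — status part-time ✓ (not excluded) → eligible.
Floating Holidays — rating 5 ≥ 2 ✓ → eligible.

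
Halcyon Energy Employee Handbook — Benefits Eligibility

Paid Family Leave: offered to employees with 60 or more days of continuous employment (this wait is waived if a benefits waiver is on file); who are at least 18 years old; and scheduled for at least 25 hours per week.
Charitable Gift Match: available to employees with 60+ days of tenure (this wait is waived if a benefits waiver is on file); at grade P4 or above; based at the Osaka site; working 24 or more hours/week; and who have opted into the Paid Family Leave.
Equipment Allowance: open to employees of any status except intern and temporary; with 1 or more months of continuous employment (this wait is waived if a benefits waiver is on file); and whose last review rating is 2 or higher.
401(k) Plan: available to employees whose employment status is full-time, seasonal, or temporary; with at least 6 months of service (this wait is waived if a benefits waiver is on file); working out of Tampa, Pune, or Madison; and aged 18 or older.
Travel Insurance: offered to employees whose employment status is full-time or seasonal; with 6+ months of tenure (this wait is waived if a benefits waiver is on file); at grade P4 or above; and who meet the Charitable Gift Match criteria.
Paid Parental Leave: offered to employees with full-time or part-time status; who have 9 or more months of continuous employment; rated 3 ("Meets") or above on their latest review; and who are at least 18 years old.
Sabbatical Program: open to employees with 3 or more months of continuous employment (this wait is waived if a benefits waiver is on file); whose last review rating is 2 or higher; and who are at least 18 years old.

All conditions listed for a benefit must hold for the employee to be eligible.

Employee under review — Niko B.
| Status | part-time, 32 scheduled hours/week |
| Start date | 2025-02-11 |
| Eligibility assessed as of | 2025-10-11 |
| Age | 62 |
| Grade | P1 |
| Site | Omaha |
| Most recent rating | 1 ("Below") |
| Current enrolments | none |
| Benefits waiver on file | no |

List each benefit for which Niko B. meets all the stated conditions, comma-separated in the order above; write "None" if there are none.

Service from 2025-02-11 to 2025-10-11: 242 days.
Paid Family Leave — no waiver, service 242 days ≥ 60 days ✓; age 62 ≥ 18 ✓; 32 hrs/wk ≥ 25 ✓ → eligible.
Charitable Gift Match — no waiver, service 242 days ≥ 60 days ✓; grade P1 < P4 ✗ → not eligible.
Equipment Allowance — status part-time ✓ (not excluded); no waiver, service 242 days ≥ 1 month (≈30 days) ✓; rating 1 < 2 ✗ → not eligible.
401(k) Plan — status part-time ✗ (requires full-time, seasonal, or temporary) → not eligible.
Travel Insurance — status part-time ✗ (requires full-time or seasonal) → not eligible.
Paid Parental Leave — status part-time ✓; service 242 days < 9 months (≈270 days) ✗ → not eligible.
Sabbatical Program — no waiver, service 242 days ≥ 3 months (≈90 days) ✓; rating 1 < 2 ✗ → not eligible.

Paid Family Leave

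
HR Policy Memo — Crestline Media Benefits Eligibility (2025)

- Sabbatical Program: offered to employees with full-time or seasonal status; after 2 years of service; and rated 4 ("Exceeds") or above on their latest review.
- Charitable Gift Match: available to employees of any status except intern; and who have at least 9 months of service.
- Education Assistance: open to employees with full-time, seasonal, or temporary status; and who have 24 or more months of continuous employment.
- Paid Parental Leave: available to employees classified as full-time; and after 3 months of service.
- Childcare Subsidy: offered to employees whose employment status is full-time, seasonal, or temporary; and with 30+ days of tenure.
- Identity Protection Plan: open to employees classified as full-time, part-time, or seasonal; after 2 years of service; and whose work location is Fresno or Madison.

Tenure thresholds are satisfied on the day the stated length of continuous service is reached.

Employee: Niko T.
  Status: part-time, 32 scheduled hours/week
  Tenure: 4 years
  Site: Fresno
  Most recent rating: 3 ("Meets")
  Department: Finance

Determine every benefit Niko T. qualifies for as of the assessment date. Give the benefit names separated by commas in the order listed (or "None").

Charitable Gift Match, Identity Protection Plan

Sabbatical Program — status part-time ✗ (requires full-time or seasonal) → not eligible.
Charitable Gift Match — status part-time ✓ (not excluded); service 4 years ≥ 9 months (≈270 days) ✓ → eligible.
Education Assistance — status part-time ✗ (requires full-time, seasonal, or temporary) → not eligible.
Paid Parental Leave — status part-time ✗ (requires full-time) → not eligible.
Childcare Subsidy — status part-time ✗ (requires full-time, seasonal, or temporary) → not eligible.
Identity Protection Plan — status part-time ✓; service 4 years ≥ 2 years ✓; site Fresno ✓ → eligible.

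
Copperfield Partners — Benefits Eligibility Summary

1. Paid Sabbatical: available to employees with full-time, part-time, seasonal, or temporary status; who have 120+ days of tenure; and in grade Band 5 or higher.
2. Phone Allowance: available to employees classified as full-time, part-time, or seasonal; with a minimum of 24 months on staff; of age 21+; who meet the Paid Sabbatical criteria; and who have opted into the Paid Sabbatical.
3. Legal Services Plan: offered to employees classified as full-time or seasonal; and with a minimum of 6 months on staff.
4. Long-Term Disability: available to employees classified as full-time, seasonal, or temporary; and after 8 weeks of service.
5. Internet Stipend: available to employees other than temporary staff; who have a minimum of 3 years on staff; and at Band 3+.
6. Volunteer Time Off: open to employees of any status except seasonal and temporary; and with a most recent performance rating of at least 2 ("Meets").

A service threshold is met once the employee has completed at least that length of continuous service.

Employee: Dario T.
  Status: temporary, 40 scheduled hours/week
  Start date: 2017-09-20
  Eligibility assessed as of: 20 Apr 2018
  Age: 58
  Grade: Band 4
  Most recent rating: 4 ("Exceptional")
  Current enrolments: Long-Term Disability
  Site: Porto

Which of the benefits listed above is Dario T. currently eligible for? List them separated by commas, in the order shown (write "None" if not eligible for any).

Long-Term Disability

Service from 2017-09-20 to 20 Apr 2018: 212 days.
Paid Sabbatical — status temporary ✓; service 212 days ≥ 120 days ✓; grade Band 4 < Band 5 ✗ → not eligible.
Phone Allowance — status temporary ✗ (requires full-time, part-time, or seasonal) → not eligible.
Legal Services Plan — status temporary ✗ (requires full-time or seasonal) → not eligible.
Long-Term Disability — status temporary ✓; service 212 days ≥ 8 weeks (≈56 days) ✓ → eligible.
Internet Stipend — status temporary ✗ (excluded) → not eligible.
Volunteer Time Off — status temporary ✗ (excluded) → not eligible.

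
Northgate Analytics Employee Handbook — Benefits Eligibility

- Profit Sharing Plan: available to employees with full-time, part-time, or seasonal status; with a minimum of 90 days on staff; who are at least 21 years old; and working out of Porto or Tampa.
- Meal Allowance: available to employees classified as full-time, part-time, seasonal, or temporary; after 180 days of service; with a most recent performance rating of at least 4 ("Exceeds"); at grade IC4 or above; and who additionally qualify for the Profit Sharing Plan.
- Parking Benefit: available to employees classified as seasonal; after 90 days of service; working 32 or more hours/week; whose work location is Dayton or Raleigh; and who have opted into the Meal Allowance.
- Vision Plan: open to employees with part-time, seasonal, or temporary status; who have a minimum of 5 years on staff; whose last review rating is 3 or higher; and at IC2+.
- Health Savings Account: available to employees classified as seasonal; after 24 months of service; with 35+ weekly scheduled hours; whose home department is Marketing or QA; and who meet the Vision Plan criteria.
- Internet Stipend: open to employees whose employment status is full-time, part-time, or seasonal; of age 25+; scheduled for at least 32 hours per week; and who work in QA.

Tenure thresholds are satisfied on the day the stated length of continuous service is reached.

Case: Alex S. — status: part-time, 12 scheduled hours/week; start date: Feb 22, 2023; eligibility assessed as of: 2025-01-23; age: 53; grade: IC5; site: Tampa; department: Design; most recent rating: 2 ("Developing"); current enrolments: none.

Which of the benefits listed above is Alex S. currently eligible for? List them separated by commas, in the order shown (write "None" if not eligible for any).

Service from Feb 22, 2023 to 2025-01-23: 701 days.
Profit Sharing Plan — status part-time ✓; service 701 days ≥ 90 days ✓; age 53 ≥ 21 ✓; site Tampa ✓ → eligible.
Meal Allowance — status part-time ✓; service 701 days ≥ 180 days ✓; rating 2 < 4 ✗ → not eligible.
Parking Benefit — status part-time ✗ (requires seasonal) → not eligible.
Vision Plan — status part-time ✓; service 701 days < 5 years (≈1825 days) ✗ → not eligible.
Health Savings Account — status part-time ✗ (requires seasonal) → not eligible.
Internet Stipend — status part-time ✓; age 53 ≥ 25 ✓; 12 hrs/wk < 32 ✗ → not eligible.

Profit Sharing Plan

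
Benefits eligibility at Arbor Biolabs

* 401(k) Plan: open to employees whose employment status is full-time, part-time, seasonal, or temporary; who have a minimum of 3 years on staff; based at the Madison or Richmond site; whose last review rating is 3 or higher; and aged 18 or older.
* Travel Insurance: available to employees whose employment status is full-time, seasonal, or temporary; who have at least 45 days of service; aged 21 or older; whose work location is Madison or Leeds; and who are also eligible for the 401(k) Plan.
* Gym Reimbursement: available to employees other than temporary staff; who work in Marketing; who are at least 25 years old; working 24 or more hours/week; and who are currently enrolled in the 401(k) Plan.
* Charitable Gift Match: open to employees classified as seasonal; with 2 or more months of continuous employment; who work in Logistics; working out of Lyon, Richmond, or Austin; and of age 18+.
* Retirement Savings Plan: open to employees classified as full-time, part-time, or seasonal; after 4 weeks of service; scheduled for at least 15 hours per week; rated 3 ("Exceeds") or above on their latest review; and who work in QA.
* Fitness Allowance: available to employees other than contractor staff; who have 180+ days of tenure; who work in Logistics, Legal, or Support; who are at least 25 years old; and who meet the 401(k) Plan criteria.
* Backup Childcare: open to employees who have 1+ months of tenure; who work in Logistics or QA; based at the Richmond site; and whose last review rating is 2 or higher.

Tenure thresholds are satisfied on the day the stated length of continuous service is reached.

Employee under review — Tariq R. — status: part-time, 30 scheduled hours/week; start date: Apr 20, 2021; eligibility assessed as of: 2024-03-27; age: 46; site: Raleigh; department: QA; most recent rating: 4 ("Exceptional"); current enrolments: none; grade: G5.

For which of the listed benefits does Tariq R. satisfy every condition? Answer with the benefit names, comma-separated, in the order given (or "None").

Service from Apr 20, 2021 to 2024-03-27: 1072 days.
401(k) Plan — status part-time ✓; service 1072 days < 3 years (≈1095 days) ✗ → not eligible.
Travel Insurance — status part-time ✗ (requires full-time, seasonal, or temporary) → not eligible.
Gym Reimbursement — status part-time ✓ (not excluded); dept QA ✗ → not eligible.
Charitable Gift Match — status part-time ✗ (requires seasonal) → not eligible.
Retirement Savings Plan — status part-time ✓; service 1072 days ≥ 4 weeks (≈28 days) ✓; 30 hrs/wk ≥ 15 ✓; rating 4 ≥ 3 ✓; dept QA ✓ → eligible.
Fitness Allowance — status part-time ✓ (not excluded); service 1072 days ≥ 180 days ✓; dept QA ✗ → not eligible.
Backup Childcare — service 1072 days ≥ 1 month (≈30 days) ✓; dept QA ✓; site Raleigh ✗ (not Richmond) → not eligible.

Retirement Savings Plan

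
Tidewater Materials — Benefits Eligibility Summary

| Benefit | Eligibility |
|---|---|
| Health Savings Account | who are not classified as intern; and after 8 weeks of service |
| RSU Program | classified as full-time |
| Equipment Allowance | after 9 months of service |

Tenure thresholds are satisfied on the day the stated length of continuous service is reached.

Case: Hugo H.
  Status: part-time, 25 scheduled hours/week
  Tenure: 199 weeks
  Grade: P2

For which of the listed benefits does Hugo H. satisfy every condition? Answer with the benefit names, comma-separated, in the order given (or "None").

Health Savings Account — status part-time ✓ (not excluded); service 199 weeks ≥ 8 weeks ✓ → eligible.
RSU Program — status part-time ✗ (requires full-time) → not eligible.
Equipment Allowance — service 199 weeks ≥ 9 months (≈270 days) ✓ → eligible.

Health Savings Account, Equipment Allowance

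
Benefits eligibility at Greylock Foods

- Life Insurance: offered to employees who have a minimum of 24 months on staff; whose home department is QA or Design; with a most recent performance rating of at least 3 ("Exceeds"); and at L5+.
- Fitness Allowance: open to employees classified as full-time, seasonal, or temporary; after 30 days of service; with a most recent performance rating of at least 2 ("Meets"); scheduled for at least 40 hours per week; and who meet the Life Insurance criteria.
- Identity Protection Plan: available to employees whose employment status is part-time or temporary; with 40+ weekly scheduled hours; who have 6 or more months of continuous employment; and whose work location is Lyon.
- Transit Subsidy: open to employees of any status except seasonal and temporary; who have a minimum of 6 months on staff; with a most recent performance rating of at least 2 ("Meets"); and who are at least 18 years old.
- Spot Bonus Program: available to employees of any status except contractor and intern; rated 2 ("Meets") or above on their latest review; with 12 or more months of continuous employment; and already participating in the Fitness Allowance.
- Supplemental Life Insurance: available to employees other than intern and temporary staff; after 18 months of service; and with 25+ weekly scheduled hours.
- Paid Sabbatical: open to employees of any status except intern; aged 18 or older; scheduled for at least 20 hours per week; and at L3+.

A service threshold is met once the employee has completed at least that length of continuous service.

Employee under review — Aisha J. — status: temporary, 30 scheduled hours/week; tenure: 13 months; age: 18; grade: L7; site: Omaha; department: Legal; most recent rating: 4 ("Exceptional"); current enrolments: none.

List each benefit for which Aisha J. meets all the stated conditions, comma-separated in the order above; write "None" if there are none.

Life Insurance — service 13 months < 24 months ✗ → not eligible.
Fitness Allowance — status temporary ✓; service 13 months ≥ 30 days ✓; rating 4 ≥ 2 ✓; 30 hrs/wk < 40 ✗ → not eligible.
Identity Protection Plan — status temporary ✓; 30 hrs/wk < 40 ✗ → not eligible.
Transit Subsidy — status temporary ✗ (excluded) → not eligible.
Spot Bonus Program — status temporary ✓ (not excluded); rating 4 ≥ 2 ✓; service 13 months ≥ 12 months ✓; not enrolled in Fitness Allowance ✗ → not eligible.
Supplemental Life Insurance — status temporary ✗ (excluded) → not eligible.
Paid Sabbatical — status temporary ✓ (not excluded); age 18 ≥ 18 ✓; 30 hrs/wk ≥ 20 ✓; grade L7 ≥ L3 ✓ → eligible.

Paid Sabbatical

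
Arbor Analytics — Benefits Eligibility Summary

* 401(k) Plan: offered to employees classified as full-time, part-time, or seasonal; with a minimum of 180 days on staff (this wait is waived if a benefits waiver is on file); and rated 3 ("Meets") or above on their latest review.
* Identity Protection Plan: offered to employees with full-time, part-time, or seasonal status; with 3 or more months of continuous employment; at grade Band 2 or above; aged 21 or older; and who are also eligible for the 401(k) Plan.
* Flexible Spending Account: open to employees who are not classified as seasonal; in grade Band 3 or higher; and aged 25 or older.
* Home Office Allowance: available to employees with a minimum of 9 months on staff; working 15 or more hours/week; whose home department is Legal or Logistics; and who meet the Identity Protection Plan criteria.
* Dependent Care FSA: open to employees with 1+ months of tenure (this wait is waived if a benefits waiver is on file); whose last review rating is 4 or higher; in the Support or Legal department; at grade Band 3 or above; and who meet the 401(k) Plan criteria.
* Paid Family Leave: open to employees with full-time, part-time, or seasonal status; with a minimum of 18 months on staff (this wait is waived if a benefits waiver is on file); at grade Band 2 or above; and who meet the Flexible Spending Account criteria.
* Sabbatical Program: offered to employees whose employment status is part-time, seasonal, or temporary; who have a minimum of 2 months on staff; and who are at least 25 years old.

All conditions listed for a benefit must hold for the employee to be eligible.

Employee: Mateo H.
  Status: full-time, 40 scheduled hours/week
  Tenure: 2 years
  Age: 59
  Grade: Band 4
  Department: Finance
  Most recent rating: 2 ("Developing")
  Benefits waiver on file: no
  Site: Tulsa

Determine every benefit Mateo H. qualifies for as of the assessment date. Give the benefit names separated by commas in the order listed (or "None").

401(k) Plan — status full-time ✓; no waiver, service 2 years ≥ 180 days ✓; rating 2 < 3 ✗ → not eligible.
Identity Protection Plan — status full-time ✓; service 2 years ≥ 3 months (≈90 days) ✓; grade Band 4 ≥ Band 2 ✓; age 59 ≥ 21 ✓; not eligible for 401(k) Plan ✗ → not eligible.
Flexible Spending Account — status full-time ✓ (not excluded); grade Band 4 ≥ Band 3 ✓; age 59 ≥ 25 ✓ → eligible.
Home Office Allowance — service 2 years ≥ 9 months (≈270 days) ✓; 40 hrs/wk ≥ 15 ✓; dept Finance ✗ → not eligible.
Dependent Care FSA — no waiver, service 2 years ≥ 1 month (≈30 days) ✓; rating 2 < 4 ✗ → not eligible.
Paid Family Leave — status full-time ✓; no waiver, service 2 years ≥ 18 months (≈540 days) ✓; grade Band 4 ≥ Band 2 ✓; eligible for Flexible Spending Account ✓ → eligible.
Sabbatical Program — status full-time ✗ (requires part-time, seasonal, or temporary) → not eligible.

Flexible Spending Account, Paid Family Leave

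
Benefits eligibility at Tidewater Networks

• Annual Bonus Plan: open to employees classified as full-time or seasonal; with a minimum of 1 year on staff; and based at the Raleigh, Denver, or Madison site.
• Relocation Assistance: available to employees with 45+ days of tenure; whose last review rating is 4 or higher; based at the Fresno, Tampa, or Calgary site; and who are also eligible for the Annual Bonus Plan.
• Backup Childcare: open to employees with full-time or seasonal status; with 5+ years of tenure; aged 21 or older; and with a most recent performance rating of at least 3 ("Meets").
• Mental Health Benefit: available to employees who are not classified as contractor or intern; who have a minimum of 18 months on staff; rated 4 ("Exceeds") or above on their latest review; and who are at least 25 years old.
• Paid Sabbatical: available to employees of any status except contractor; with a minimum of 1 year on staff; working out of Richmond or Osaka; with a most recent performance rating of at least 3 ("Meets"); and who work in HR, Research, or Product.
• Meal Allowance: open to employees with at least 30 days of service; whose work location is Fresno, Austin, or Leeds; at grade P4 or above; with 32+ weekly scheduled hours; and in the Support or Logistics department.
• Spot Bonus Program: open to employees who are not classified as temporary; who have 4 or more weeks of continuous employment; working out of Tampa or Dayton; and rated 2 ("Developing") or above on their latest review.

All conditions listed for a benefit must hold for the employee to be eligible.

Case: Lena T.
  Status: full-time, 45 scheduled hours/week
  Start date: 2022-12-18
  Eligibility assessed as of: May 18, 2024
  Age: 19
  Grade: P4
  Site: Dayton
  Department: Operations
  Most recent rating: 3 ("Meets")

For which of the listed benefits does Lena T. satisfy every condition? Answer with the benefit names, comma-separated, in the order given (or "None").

Spot Bonus Program

Service from 2022-12-18 to May 18, 2024: 517 days.
Annual Bonus Plan — status full-time ✓; service 517 days ≥ 1 year (≈365 days) ✓; site Dayton ✗ (not Raleigh, Denver, or Madison) → not eligible.
Relocation Assistance — service 517 days ≥ 45 days ✓; rating 3 < 4 ✗ → not eligible.
Backup Childcare — status full-time ✓; service 517 days < 5 years (≈1825 days) ✗ → not eligible.
Mental Health Benefit — status full-time ✓ (not excluded); service 517 days < 18 months (≈540 days) ✗ → not eligible.
Paid Sabbatical — status full-time ✓ (not excluded); service 517 days ≥ 1 year (≈365 days) ✓; site Dayton ✗ (not Richmond or Osaka) → not eligible.
Meal Allowance — service 517 days ≥ 30 days ✓; site Dayton ✗ (not Fresno, Austin, or Leeds) → not eligible.
Spot Bonus Program — status full-time ✓ (not excluded); service 517 days ≥ 4 weeks (≈28 days) ✓; site Dayton ✓; rating 3 ≥ 2 ✓ → eligible.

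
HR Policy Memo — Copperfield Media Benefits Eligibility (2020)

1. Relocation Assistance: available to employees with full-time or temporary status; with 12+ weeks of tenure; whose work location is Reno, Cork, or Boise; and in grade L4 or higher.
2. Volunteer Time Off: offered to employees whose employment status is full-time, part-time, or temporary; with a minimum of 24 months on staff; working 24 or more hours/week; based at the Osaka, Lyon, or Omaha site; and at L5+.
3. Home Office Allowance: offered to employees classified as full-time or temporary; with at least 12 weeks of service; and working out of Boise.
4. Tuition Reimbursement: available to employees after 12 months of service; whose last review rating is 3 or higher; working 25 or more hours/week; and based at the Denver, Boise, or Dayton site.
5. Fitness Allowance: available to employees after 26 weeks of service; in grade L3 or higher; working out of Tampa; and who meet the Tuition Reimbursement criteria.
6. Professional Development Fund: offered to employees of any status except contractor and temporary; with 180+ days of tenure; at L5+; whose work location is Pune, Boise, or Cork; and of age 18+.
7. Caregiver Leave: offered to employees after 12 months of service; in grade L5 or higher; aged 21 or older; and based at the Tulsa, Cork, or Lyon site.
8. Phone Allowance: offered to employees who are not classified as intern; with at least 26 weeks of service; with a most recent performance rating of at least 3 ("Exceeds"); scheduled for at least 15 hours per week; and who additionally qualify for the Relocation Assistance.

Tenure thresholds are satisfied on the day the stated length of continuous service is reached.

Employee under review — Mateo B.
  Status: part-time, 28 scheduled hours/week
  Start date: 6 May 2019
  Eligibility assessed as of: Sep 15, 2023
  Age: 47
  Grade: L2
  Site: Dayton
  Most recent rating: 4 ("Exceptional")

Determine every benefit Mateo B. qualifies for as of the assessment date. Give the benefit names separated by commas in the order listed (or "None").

Service from 6 May 2019 to Sep 15, 2023: 1593 days.
Relocation Assistance — status part-time ✗ (requires full-time or temporary) → not eligible.
Volunteer Time Off — status part-time ✓; service 1593 days ≥ 24 months (≈720 days) ✓; 28 hrs/wk ≥ 24 ✓; site Dayton ✗ (not Osaka, Lyon, or Omaha) → not eligible.
Home Office Allowance — status part-time ✗ (requires full-time or temporary) → not eligible.
Tuition Reimbursement — service 1593 days ≥ 12 months (≈360 days) ✓; rating 4 ≥ 3 ✓; 28 hrs/wk ≥ 25 ✓; site Dayton ✓ → eligible.
Fitness Allowance — service 1593 days ≥ 26 weeks (≈182 days) ✓; grade L2 < L3 ✗ → not eligible.
Professional Development Fund — status part-time ✓ (not excluded); service 1593 days ≥ 180 days ✓; grade L2 < L5 ✗ → not eligible.
Caregiver Leave — service 1593 days ≥ 12 months (≈360 days) ✓; grade L2 < L5 ✗ → not eligible.
Phone Allowance — status part-time ✓ (not excluded); service 1593 days ≥ 26 weeks (≈182 days) ✓; rating 4 ≥ 3 ✓; 28 hrs/wk ≥ 15 ✓; not eligible for Relocation Assistance ✗ → not eligible.

Tuition Reimbursement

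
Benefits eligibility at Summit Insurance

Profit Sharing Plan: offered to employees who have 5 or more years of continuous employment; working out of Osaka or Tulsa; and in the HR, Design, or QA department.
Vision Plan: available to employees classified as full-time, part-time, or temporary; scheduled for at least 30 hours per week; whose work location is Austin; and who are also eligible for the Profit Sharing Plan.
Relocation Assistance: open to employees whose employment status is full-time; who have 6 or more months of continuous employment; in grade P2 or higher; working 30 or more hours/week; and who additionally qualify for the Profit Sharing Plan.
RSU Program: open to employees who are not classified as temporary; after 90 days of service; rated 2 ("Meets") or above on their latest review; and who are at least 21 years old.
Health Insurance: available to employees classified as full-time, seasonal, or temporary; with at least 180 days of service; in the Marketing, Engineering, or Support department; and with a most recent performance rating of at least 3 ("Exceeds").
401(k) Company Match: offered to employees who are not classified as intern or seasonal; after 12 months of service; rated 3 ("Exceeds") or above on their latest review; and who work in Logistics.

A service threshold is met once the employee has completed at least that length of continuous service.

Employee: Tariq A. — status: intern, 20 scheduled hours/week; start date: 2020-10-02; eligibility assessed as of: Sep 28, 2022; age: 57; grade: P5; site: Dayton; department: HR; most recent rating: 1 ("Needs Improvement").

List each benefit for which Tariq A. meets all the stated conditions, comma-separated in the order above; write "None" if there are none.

Service from 2020-10-02 to Sep 28, 2022: 726 days.
Profit Sharing Plan — service 726 days < 5 years (≈1825 days) ✗ → not eligible.
Vision Plan — status intern ✗ (requires full-time, part-time, or temporary) → not eligible.
Relocation Assistance — status intern ✗ (requires full-time) → not eligible.
RSU Program — status intern ✓ (not excluded); service 726 days ≥ 90 days ✓; rating 1 < 2 ✗ → not eligible.
Health Insurance — status intern ✗ (requires full-time, seasonal, or temporary) → not eligible.
401(k) Company Match — status intern ✗ (excluded) → not eligible.

None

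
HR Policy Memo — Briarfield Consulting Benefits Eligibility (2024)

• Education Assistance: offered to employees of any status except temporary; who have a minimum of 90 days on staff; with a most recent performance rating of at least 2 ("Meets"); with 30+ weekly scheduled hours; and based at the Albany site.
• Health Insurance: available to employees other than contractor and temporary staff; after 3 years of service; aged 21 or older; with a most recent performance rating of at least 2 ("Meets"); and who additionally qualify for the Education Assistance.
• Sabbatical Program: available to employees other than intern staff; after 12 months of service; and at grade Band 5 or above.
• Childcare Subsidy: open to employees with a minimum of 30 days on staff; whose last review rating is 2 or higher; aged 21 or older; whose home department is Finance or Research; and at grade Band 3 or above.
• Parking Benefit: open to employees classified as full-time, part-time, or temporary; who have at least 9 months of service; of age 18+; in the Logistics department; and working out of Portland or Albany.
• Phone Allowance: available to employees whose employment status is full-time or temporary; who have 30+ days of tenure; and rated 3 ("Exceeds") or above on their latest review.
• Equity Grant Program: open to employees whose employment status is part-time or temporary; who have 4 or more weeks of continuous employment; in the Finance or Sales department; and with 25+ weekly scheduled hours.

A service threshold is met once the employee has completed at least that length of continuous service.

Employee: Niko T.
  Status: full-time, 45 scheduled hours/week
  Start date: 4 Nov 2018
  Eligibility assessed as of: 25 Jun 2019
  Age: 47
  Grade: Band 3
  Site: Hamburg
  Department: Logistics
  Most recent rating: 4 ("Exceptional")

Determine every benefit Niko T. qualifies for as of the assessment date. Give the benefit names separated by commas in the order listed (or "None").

Phone Allowance

Service from 4 Nov 2018 to 25 Jun 2019: 233 days.
Education Assistance — status full-time ✓ (not excluded); service 233 days ≥ 90 days ✓; rating 4 ≥ 2 ✓; 45 hrs/wk ≥ 30 ✓; site Hamburg ✗ (not Albany) → not eligible.
Health Insurance — status full-time ✓ (not excluded); service 233 days < 3 years (≈1095 days) ✗ → not eligible.
Sabbatical Program — status full-time ✓ (not excluded); service 233 days < 12 months (≈360 days) ✗ → not eligible.
Childcare Subsidy — service 233 days ≥ 30 days ✓; rating 4 ≥ 2 ✓; age 47 ≥ 21 ✓; dept Logistics ✗ → not eligible.
Parking Benefit — status full-time ✓; service 233 days < 9 months (≈270 days) ✗ → not eligible.
Phone Allowance — status full-time ✓; service 233 days ≥ 30 days ✓; rating 4 ≥ 3 ✓ → eligible.
Equity Grant Program — status full-time ✗ (requires part-time or temporary) → not eligible.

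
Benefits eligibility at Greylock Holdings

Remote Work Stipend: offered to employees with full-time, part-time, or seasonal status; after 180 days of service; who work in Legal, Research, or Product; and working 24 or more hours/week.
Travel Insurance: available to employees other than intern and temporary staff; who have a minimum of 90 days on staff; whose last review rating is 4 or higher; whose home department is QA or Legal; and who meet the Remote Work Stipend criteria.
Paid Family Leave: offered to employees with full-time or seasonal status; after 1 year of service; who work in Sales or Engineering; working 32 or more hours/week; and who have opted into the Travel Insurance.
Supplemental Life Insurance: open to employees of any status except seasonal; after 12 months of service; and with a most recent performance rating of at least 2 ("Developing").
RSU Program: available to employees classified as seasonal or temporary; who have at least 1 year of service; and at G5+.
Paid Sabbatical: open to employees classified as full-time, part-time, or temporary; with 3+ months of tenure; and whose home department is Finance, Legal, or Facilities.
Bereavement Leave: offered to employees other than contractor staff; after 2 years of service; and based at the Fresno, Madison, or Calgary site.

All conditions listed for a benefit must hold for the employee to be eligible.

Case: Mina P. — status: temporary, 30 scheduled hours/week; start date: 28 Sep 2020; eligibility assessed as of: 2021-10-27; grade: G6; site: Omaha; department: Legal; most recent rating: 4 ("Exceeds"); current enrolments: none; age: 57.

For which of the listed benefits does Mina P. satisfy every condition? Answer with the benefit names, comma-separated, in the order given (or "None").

Supplemental Life Insurance, RSU Program, Paid Sabbatical

Service from 28 Sep 2020 to 2021-10-27: 394 days.
Remote Work Stipend — status temporary ✗ (requires full-time, part-time, or seasonal) → not eligible.
Travel Insurance — status temporary ✗ (excluded) → not eligible.
Paid Family Leave — status temporary ✗ (requires full-time or seasonal) → not eligible.
Supplemental Life Insurance — status temporary ✓ (not excluded); service 394 days ≥ 12 months (≈360 days) ✓; rating 4 ≥ 2 ✓ → eligible.
RSU Program — status temporary ✓; service 394 days ≥ 1 year (≈365 days) ✓; grade G6 ≥ G5 ✓ → eligible.
Paid Sabbatical — status temporary ✓; service 394 days ≥ 3 months (≈90 days) ✓; dept Legal ✓ → eligible.
Bereavement Leave — status temporary ✓ (not excluded); service 394 days < 2 years (≈730 days) ✗ → not eligible.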